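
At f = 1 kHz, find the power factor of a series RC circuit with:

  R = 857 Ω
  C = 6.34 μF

Step 1 — Angular frequency: ω = 2π·f = 2π·1000 = 6283 rad/s.
Step 2 — Component impedances:
  R: Z = R = 857 Ω
  C: Z = 1/(jωC) = -j/(ω·C) = 0 - j25.1 Ω
Step 3 — Series combination: Z_total = R + C = 857 - j25.1 Ω = 857.4∠-1.7° Ω.
Step 4 — Power factor: PF = cos(φ) = Re(Z)/|Z| = 857/857.37 = 0.9996.
Step 5 — Type: Im(Z) = -25.1 ⇒ leading (phase φ = -1.7°).

PF = 0.9996 (leading, φ = -1.7°)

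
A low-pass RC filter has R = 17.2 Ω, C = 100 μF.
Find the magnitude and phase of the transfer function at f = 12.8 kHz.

Step 1 — Angular frequency: ω = 2π·1.28e+04 = 8.042e+04 rad/s.
Step 2 — Transfer function: H(jω) = 1/(1 + jωRC).
Step 3 — Denominator: 1 + jωRC = 1 + j·8.042e+04·17.2·0.0001 = 1 + j138.3.
Step 4 — H = 5.226e-05 - j0.007229.
Step 5 — Magnitude: |H| = 0.007229 (-42.8 dB); phase: φ = -89.6°.

|H| = 0.007229 (-42.8 dB), φ = -89.6°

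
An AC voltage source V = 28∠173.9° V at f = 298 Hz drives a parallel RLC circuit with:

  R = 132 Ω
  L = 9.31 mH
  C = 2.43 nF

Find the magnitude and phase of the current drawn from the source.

Step 1 — Angular frequency: ω = 2π·f = 2π·298 = 1872 rad/s.
Step 2 — Component impedances:
  R: Z = R = 132 Ω
  L: Z = jωL = j·1872·0.00931 = 0 + j17.43 Ω
  C: Z = 1/(jωC) = -j/(ω·C) = 0 - j2.198e+05 Ω
Step 3 — Parallel combination: 1/Z_total = 1/R + 1/L + 1/C; Z_total = 2.263 + j17.13 Ω = 17.28∠82.5° Ω.
Step 4 — Source phasor: V = 28∠173.9° V = -27.84 + j2.975 V.
Step 5 — Ohm's law: I = V / Z_total = (-27.84 + j2.975) / (2.263 + j17.13) = -0.04025 + j1.62 A.
Step 6 — Convert to polar: |I| = 1.62 A, ∠I = 91.4°.

I = 1.62∠91.4° A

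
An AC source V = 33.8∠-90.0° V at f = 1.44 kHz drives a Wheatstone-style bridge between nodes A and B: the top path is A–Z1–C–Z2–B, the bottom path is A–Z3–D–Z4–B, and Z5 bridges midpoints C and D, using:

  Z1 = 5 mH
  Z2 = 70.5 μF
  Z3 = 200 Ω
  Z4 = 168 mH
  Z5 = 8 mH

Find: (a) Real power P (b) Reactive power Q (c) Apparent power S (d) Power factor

Step 1 — Angular frequency: ω = 2π·f = 2π·1440 = 9048 rad/s.
Step 2 — Component impedances:
  Z1: Z = jωL = j·9048·0.005 = 0 + j45.24 Ω
  Z2: Z = 1/(jωC) = -j/(ω·C) = 0 - j1.568 Ω
  Z3: Z = R = 200 Ω
  Z4: Z = jωL = j·9048·0.168 = 0 + j1520 Ω
  Z5: Z = jωL = j·9048·0.008 = 0 + j72.38 Ω
Step 3 — Bridge requires nodal analysis (the Z5 bridge couples midpoints C and D, so the two paths cannot be reduced to a simple series/parallel combination). Setting node B to ground and injecting 1 A at node A, the 3-node admittance system at A, C, D solves to V_A = Z_AB = 7.688 + j39.27 Ω = 40.02∠78.9° Ω.
Step 4 — Source phasor: V = 33.8∠-90.0° V = 0 - j33.8 V.
Step 5 — Current: I = V / Z = -0.8288 - j0.1623 A = 0.8446∠-168.9° A.
Step 6 — Complex power: S = V·I* = 5.484 + j28.01 VA.
Step 7 — Real power: P = Re(S) = 5.484 W.
Step 8 — Reactive power: Q = Im(S) = 28.01 VAR.
Step 9 — Apparent power: |S| = 28.55 VA.
Step 10 — Power factor: PF = P/|S| = 0.1921 (lagging).

(a) P = 5.484 W  (b) Q = 28.01 VAR  (c) S = 28.55 VA  (d) PF = 0.1921 (lagging)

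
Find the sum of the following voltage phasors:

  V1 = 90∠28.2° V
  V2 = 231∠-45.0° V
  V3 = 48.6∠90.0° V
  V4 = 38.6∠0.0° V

Step 1 — Convert each phasor to rectangular form:
  V1 = 90·(cos(28.2°) + j·sin(28.2°)) = 79.32 + j42.53 V
  V2 = 231·(cos(-45.0°) + j·sin(-45.0°)) = 163.3 - j163.3 V
  V3 = 48.6·(cos(90.0°) + j·sin(90.0°)) = 0 + j48.6 V
  V4 = 38.6·(cos(0.0°) + j·sin(0.0°)) = 38.6 V
Step 2 — Sum components: V_total = 281.3 - j72.21 V.
Step 3 — Convert to polar: |V_total| = 290.4 V, ∠V_total = -14.4°.

V_total = 290.4∠-14.4° V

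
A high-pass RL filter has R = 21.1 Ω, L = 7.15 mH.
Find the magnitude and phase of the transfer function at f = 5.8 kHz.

Step 1 — Angular frequency: ω = 2π·5800 = 3.644e+04 rad/s.
Step 2 — Transfer function: H(jω) = jωL/(R + jωL).
Step 3 — Numerator jωL = j·260.6; denominator R + jωL = 21.1 + j260.6.
Step 4 — H = 0.9935 + j0.08045.
Step 5 — Magnitude: |H| = 0.9967 (-0.0 dB); phase: φ = 4.6°.

|H| = 0.9967 (-0.0 dB), φ = 4.6°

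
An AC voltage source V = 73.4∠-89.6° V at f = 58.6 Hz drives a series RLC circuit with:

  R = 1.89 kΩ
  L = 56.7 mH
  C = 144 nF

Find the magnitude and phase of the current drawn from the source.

Step 1 — Angular frequency: ω = 2π·f = 2π·58.6 = 368.2 rad/s.
Step 2 — Component impedances:
  R: Z = R = 1890 Ω
  L: Z = jωL = j·368.2·0.0567 = 0 + j20.88 Ω
  C: Z = 1/(jωC) = -j/(ω·C) = 0 - j1.886e+04 Ω
Step 3 — Series combination: Z_total = R + L + C = 1890 - j1.884e+04 Ω = 1.893e+04∠-84.3° Ω.
Step 4 — Source phasor: V = 73.4∠-89.6° V = 0.5124 - j73.4 V.
Step 5 — Ohm's law: I = V / Z_total = (0.5124 - j73.4) / (1890 - j1.884e+04) = 0.00386 - j0.00036 A.
Step 6 — Convert to polar: |I| = 0.003877 A, ∠I = -5.3°.

I = 0.003877∠-5.3° A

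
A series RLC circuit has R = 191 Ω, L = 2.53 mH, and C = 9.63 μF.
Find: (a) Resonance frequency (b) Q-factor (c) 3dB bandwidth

Step 1 — Resonance condition Im(Z)=0 gives ω₀ = 1/√(LC).
Step 2 — ω₀ = 1/√(0.00253·9.63e-06) = 6407 rad/s.
Step 3 — f₀ = ω₀/(2π) = 1020 Hz.
Step 4 — Series Q: Q = ω₀L/R = 6407·0.00253/191 = 0.08486.
Step 5 — 3dB bandwidth: Δω = ω₀/Q = 7.549e+04 rad/s; BW = Δω/(2π) = 1.202e+04 Hz.

(a) f₀ = 1020 Hz  (b) Q = 0.08486  (c) BW = 1.202e+04 Hz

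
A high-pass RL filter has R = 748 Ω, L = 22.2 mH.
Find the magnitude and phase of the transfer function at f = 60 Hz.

Step 1 — Angular frequency: ω = 2π·60 = 377 rad/s.
Step 2 — Transfer function: H(jω) = jωL/(R + jωL).
Step 3 — Numerator jωL = j·8.369; denominator R + jωL = 748 + j8.369.
Step 4 — H = 0.0001252 + j0.01119.
Step 5 — Magnitude: |H| = 0.01119 (-39.0 dB); phase: φ = 89.4°.

|H| = 0.01119 (-39.0 dB), φ = 89.4°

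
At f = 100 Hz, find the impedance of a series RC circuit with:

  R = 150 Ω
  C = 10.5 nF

Step 1 — Angular frequency: ω = 2π·f = 2π·100 = 628.3 rad/s.
Step 2 — Component impedances:
  R: Z = R = 150 Ω
  C: Z = 1/(jωC) = -j/(ω·C) = 0 - j1.516e+05 Ω
Step 3 — Series combination: Z_total = R + C = 150 - j1.516e+05 Ω = 1.516e+05∠-89.9° Ω.

Z = 150 - j1.516e+05 Ω = 1.516e+05∠-89.9° Ω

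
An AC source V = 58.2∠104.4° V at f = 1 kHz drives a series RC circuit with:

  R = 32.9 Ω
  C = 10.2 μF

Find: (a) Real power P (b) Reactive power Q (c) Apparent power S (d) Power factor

Step 1 — Angular frequency: ω = 2π·f = 2π·1000 = 6283 rad/s.
Step 2 — Component impedances:
  R: Z = R = 32.9 Ω
  C: Z = 1/(jωC) = -j/(ω·C) = 0 - j15.6 Ω
Step 3 — Series combination: Z_total = R + C = 32.9 - j15.6 Ω = 36.41∠-25.4° Ω.
Step 4 — Source phasor: V = 58.2∠104.4° V = -14.47 + j56.37 V.
Step 5 — Current: I = V / Z = -1.023 + j1.228 A = 1.598∠129.8° A.
Step 6 — Complex power: S = V·I* = 84.05 - j39.86 VA.
Step 7 — Real power: P = Re(S) = 84.05 W.
Step 8 — Reactive power: Q = Im(S) = -39.86 VAR.
Step 9 — Apparent power: |S| = 93.02 VA.
Step 10 — Power factor: PF = P/|S| = 0.9035 (leading).

(a) P = 84.05 W  (b) Q = -39.86 VAR  (c) S = 93.02 VA  (d) PF = 0.9035 (leading)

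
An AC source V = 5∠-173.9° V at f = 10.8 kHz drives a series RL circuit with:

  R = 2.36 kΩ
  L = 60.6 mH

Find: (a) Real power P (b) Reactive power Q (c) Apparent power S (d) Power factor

Step 1 — Angular frequency: ω = 2π·f = 2π·1.08e+04 = 6.786e+04 rad/s.
Step 2 — Component impedances:
  R: Z = R = 2360 Ω
  L: Z = jωL = j·6.786e+04·0.0606 = 0 + j4112 Ω
Step 3 — Series combination: Z_total = R + L = 2360 + j4112 Ω = 4741∠60.1° Ω.
Step 4 — Source phasor: V = 5∠-173.9° V = -4.972 - j0.5313 V.
Step 5 — Current: I = V / Z = -0.0006191 + j0.0008537 A = 0.001055∠126.0° A.
Step 6 — Complex power: S = V·I* = 0.002625 + j0.004573 VA.
Step 7 — Real power: P = Re(S) = 0.002625 W.
Step 8 — Reactive power: Q = Im(S) = 0.004573 VAR.
Step 9 — Apparent power: |S| = 0.005273 VA.
Step 10 — Power factor: PF = P/|S| = 0.4978 (lagging).

(a) P = 0.002625 W  (b) Q = 0.004573 VAR  (c) S = 0.005273 VA  (d) PF = 0.4978 (lagging)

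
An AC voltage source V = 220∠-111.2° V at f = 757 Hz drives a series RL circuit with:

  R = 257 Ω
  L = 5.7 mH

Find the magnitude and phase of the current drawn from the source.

Step 1 — Angular frequency: ω = 2π·f = 2π·757 = 4756 rad/s.
Step 2 — Component impedances:
  R: Z = R = 257 Ω
  L: Z = jωL = j·4756·0.0057 = 0 + j27.11 Ω
Step 3 — Series combination: Z_total = R + L = 257 + j27.11 Ω = 258.4∠6.0° Ω.
Step 4 — Source phasor: V = 220∠-111.2° V = -79.56 - j205.1 V.
Step 5 — Ohm's law: I = V / Z_total = (-79.56 - j205.1) / (257 + j27.11) = -0.3894 - j0.757 A.
Step 6 — Convert to polar: |I| = 0.8513 A, ∠I = -117.2°.

I = 0.8513∠-117.2° A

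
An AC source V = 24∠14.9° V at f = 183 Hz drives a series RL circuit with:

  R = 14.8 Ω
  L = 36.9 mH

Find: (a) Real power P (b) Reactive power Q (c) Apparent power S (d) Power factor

Step 1 — Angular frequency: ω = 2π·f = 2π·183 = 1150 rad/s.
Step 2 — Component impedances:
  R: Z = R = 14.8 Ω
  L: Z = jωL = j·1150·0.0369 = 0 + j42.43 Ω
Step 3 — Series combination: Z_total = R + L = 14.8 + j42.43 Ω = 44.94∠70.8° Ω.
Step 4 — Source phasor: V = 24∠14.9° V = 23.19 + j6.171 V.
Step 5 — Current: I = V / Z = 0.2997 - j0.4421 A = 0.5341∠-55.9° A.
Step 6 — Complex power: S = V·I* = 4.222 + j12.1 VA.
Step 7 — Real power: P = Re(S) = 4.222 W.
Step 8 — Reactive power: Q = Im(S) = 12.1 VAR.
Step 9 — Apparent power: |S| = 12.82 VA.
Step 10 — Power factor: PF = P/|S| = 0.3294 (lagging).

(a) P = 4.222 W  (b) Q = 12.1 VAR  (c) S = 12.82 VA  (d) PF = 0.3294 (lagging)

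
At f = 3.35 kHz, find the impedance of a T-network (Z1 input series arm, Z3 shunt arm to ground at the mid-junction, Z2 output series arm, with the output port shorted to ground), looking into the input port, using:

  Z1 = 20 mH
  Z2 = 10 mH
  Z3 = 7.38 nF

Step 1 — Angular frequency: ω = 2π·f = 2π·3350 = 2.105e+04 rad/s.
Step 2 — Component impedances:
  Z1: Z = jωL = j·2.105e+04·0.02 = 0 + j421 Ω
  Z2: Z = jωL = j·2.105e+04·0.01 = 0 + j210.5 Ω
  Z3: Z = 1/(jωC) = -j/(ω·C) = 0 - j6438 Ω
Step 3 — With the output port shorted to ground, the output series arm Z2 runs from the junction to ground; the shunt arm Z3 also runs from the junction to ground. They appear in parallel: Z3 || Z2 = 0 + j217.6 Ω.
Step 4 — Series with input arm Z1: Z_in = Z1 + (Z3 || Z2) = 0 + j638.6 Ω = 638.6∠90.0° Ω.

Z = 0 + j638.6 Ω = 638.6∠90.0° Ω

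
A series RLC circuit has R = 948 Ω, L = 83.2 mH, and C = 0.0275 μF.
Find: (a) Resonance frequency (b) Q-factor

Step 1 — Resonance condition Im(Z)=0 gives ω₀ = 1/√(LC).
Step 2 — ω₀ = 1/√(0.0832·2.75e-08) = 2.091e+04 rad/s.
Step 3 — f₀ = ω₀/(2π) = 3327 Hz.
Step 4 — Series Q: Q = ω₀L/R = 2.091e+04·0.0832/948 = 1.835.

(a) f₀ = 3327 Hz  (b) Q = 1.835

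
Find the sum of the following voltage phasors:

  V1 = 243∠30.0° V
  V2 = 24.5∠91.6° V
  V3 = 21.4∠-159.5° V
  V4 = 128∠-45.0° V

Step 1 — Convert each phasor to rectangular form:
  V1 = 243·(cos(30.0°) + j·sin(30.0°)) = 210.4 + j121.5 V
  V2 = 24.5·(cos(91.6°) + j·sin(91.6°)) = -0.6841 + j24.49 V
  V3 = 21.4·(cos(-159.5°) + j·sin(-159.5°)) = -20.04 - j7.494 V
  V4 = 128·(cos(-45.0°) + j·sin(-45.0°)) = 90.51 - j90.51 V
Step 2 — Sum components: V_total = 280.2 + j47.99 V.
Step 3 — Convert to polar: |V_total| = 284.3 V, ∠V_total = 9.7°.

V_total = 284.3∠9.7° V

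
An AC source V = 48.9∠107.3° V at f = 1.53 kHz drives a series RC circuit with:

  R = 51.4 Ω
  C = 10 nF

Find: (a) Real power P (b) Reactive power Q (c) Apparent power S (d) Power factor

Step 1 — Angular frequency: ω = 2π·f = 2π·1530 = 9613 rad/s.
Step 2 — Component impedances:
  R: Z = R = 51.4 Ω
  C: Z = 1/(jωC) = -j/(ω·C) = 0 - j1.04e+04 Ω
Step 3 — Series combination: Z_total = R + C = 51.4 - j1.04e+04 Ω = 1.04e+04∠-89.7° Ω.
Step 4 — Source phasor: V = 48.9∠107.3° V = -14.54 + j46.69 V.
Step 5 — Current: I = V / Z = -0.004495 - j0.001376 A = 0.004701∠-163.0° A.
Step 6 — Complex power: S = V·I* = 0.001136 - j0.2299 VA.
Step 7 — Real power: P = Re(S) = 0.001136 W.
Step 8 — Reactive power: Q = Im(S) = -0.2299 VAR.
Step 9 — Apparent power: |S| = 0.2299 VA.
Step 10 — Power factor: PF = P/|S| = 0.004941 (leading).

(a) P = 0.001136 W  (b) Q = -0.2299 VAR  (c) S = 0.2299 VA  (d) PF = 0.004941 (leading)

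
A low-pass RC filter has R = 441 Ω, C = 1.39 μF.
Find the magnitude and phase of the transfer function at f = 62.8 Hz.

Step 1 — Angular frequency: ω = 2π·62.8 = 394.6 rad/s.
Step 2 — Transfer function: H(jω) = 1/(1 + jωRC).
Step 3 — Denominator: 1 + jωRC = 1 + j·394.6·441·1.39e-06 = 1 + j0.2419.
Step 4 — H = 0.9447 - j0.2285.
Step 5 — Magnitude: |H| = 0.972 (-0.2 dB); phase: φ = -13.6°.

|H| = 0.972 (-0.2 dB), φ = -13.6°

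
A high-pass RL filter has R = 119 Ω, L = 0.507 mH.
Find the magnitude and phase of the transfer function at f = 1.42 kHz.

Step 1 — Angular frequency: ω = 2π·1420 = 8922 rad/s.
Step 2 — Transfer function: H(jω) = jωL/(R + jωL).
Step 3 — Numerator jωL = j·4.524; denominator R + jωL = 119 + j4.524.
Step 4 — H = 0.001443 + j0.03796.
Step 5 — Magnitude: |H| = 0.03799 (-28.4 dB); phase: φ = 87.8°.

|H| = 0.03799 (-28.4 dB), φ = 87.8°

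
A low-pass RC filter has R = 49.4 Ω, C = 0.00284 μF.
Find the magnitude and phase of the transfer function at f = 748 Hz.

Step 1 — Angular frequency: ω = 2π·748 = 4700 rad/s.
Step 2 — Transfer function: H(jω) = 1/(1 + jωRC).
Step 3 — Denominator: 1 + jωRC = 1 + j·4700·49.4·2.84e-09 = 1 + j0.0006594.
Step 4 — H = 1 - j0.0006594.
Step 5 — Magnitude: |H| = 1 (-0.0 dB); phase: φ = -0.0°.

|H| = 1 (-0.0 dB), φ = -0.0°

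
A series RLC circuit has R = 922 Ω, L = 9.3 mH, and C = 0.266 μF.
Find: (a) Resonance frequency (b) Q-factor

Step 1 — Resonance condition Im(Z)=0 gives ω₀ = 1/√(LC).
Step 2 — ω₀ = 1/√(0.0093·2.66e-07) = 2.011e+04 rad/s.
Step 3 — f₀ = ω₀/(2π) = 3200 Hz.
Step 4 — Series Q: Q = ω₀L/R = 2.011e+04·0.0093/922 = 0.2028.

(a) f₀ = 3200 Hz  (b) Q = 0.2028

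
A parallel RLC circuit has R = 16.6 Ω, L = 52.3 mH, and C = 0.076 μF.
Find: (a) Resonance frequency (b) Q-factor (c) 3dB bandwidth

Step 1 — Resonance: ω₀ = 1/√(LC) = 1/√(0.0523·7.6e-08) = 1.586e+04 rad/s.
Step 2 — f₀ = ω₀/(2π) = 2524 Hz.
Step 3 — Parallel Q: Q = R/(ω₀L) = 16.6/(1.586e+04·0.0523) = 0.02001.
Step 4 — Bandwidth: Δω = ω₀/Q = 7.926e+05 rad/s; BW = Δω/(2π) = 1.262e+05 Hz.

(a) f₀ = 2524 Hz  (b) Q = 0.02001  (c) BW = 1.262e+05 Hz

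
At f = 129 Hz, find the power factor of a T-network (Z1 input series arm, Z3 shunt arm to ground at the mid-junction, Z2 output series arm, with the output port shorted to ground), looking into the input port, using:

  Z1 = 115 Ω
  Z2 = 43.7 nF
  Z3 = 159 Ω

Step 1 — Angular frequency: ω = 2π·f = 2π·129 = 810.5 rad/s.
Step 2 — Component impedances:
  Z1: Z = R = 115 Ω
  Z2: Z = 1/(jωC) = -j/(ω·C) = 0 - j2.823e+04 Ω
  Z3: Z = R = 159 Ω
Step 3 — With the output port shorted to ground, the output series arm Z2 runs from the junction to ground; the shunt arm Z3 also runs from the junction to ground. They appear in parallel: Z3 || Z2 = 159 - j0.8954 Ω.
Step 4 — Series with input arm Z1: Z_in = Z1 + (Z3 || Z2) = 274 - j0.8954 Ω = 274∠-0.2° Ω.
Step 5 — Power factor: PF = cos(φ) = Re(Z)/|Z| = 274/274 = 1.
Step 6 — Type: Im(Z) = -0.8954 ⇒ leading (phase φ = -0.2°).

PF = 1 (leading, φ = -0.2°)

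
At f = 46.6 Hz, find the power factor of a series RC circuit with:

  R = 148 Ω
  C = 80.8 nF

Step 1 — Angular frequency: ω = 2π·f = 2π·46.6 = 292.8 rad/s.
Step 2 — Component impedances:
  R: Z = R = 148 Ω
  C: Z = 1/(jωC) = -j/(ω·C) = 0 - j4.227e+04 Ω
Step 3 — Series combination: Z_total = R + C = 148 - j4.227e+04 Ω = 4.227e+04∠-89.8° Ω.
Step 4 — Power factor: PF = cos(φ) = Re(Z)/|Z| = 148/4.227e+04 = 0.003501.
Step 5 — Type: Im(Z) = -4.227e+04 ⇒ leading (phase φ = -89.8°).

PF = 0.003501 (leading, φ = -89.8°)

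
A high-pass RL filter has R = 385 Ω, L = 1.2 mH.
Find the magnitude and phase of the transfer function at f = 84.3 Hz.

Step 1 — Angular frequency: ω = 2π·84.3 = 529.7 rad/s.
Step 2 — Transfer function: H(jω) = jωL/(R + jωL).
Step 3 — Numerator jωL = j·0.6356; denominator R + jωL = 385 + j0.6356.
Step 4 — H = 2.726e-06 + j0.001651.
Step 5 — Magnitude: |H| = 0.001651 (-55.6 dB); phase: φ = 89.9°.

|H| = 0.001651 (-55.6 dB), φ = 89.9°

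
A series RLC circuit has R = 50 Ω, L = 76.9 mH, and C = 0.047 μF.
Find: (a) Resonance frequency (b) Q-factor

Step 1 — Resonance condition Im(Z)=0 gives ω₀ = 1/√(LC).
Step 2 — ω₀ = 1/√(0.0769·4.7e-08) = 1.663e+04 rad/s.
Step 3 — f₀ = ω₀/(2π) = 2647 Hz.
Step 4 — Series Q: Q = ω₀L/R = 1.663e+04·0.0769/50 = 25.58.

(a) f₀ = 2647 Hz  (b) Q = 25.58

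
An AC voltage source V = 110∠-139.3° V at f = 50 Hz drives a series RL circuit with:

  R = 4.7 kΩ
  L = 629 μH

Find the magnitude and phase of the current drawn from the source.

Step 1 — Angular frequency: ω = 2π·f = 2π·50 = 314.2 rad/s.
Step 2 — Component impedances:
  R: Z = R = 4700 Ω
  L: Z = jωL = j·314.2·0.000629 = 0 + j0.1976 Ω
Step 3 — Series combination: Z_total = R + L = 4700 + j0.1976 Ω = 4700∠0.0° Ω.
Step 4 — Source phasor: V = 110∠-139.3° V = -83.39 - j71.73 V.
Step 5 — Ohm's law: I = V / Z_total = (-83.39 - j71.73) / (4700 + j0.1976) = -0.01774 - j0.01526 A.
Step 6 — Convert to polar: |I| = 0.0234 A, ∠I = -139.3°.

I = 0.0234∠-139.3° A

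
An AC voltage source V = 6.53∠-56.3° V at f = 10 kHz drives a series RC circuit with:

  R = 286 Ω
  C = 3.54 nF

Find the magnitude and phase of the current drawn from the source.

Step 1 — Angular frequency: ω = 2π·f = 2π·1e+04 = 6.283e+04 rad/s.
Step 2 — Component impedances:
  R: Z = R = 286 Ω
  C: Z = 1/(jωC) = -j/(ω·C) = 0 - j4496 Ω
Step 3 — Series combination: Z_total = R + C = 286 - j4496 Ω = 4505∠-86.4° Ω.
Step 4 — Source phasor: V = 6.53∠-56.3° V = 3.623 - j5.433 V.
Step 5 — Ohm's law: I = V / Z_total = (3.623 - j5.433) / (286 - j4496) = 0.001255 + j0.0007261 A.
Step 6 — Convert to polar: |I| = 0.00145 A, ∠I = 30.1°.

I = 0.00145∠30.1° A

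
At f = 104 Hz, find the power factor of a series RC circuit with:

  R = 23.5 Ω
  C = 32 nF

Step 1 — Angular frequency: ω = 2π·f = 2π·104 = 653.5 rad/s.
Step 2 — Component impedances:
  R: Z = R = 23.5 Ω
  C: Z = 1/(jωC) = -j/(ω·C) = 0 - j4.782e+04 Ω
Step 3 — Series combination: Z_total = R + C = 23.5 - j4.782e+04 Ω = 4.782e+04∠-90.0° Ω.
Step 4 — Power factor: PF = cos(φ) = Re(Z)/|Z| = 23.5/4.782e+04 = 0.0004914.
Step 5 — Type: Im(Z) = -4.782e+04 ⇒ leading (phase φ = -90.0°).

PF = 0.0004914 (leading, φ = -90.0°)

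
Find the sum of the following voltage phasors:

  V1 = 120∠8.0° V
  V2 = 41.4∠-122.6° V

Step 1 — Convert each phasor to rectangular form:
  V1 = 120·(cos(8.0°) + j·sin(8.0°)) = 118.8 + j16.7 V
  V2 = 41.4·(cos(-122.6°) + j·sin(-122.6°)) = -22.31 - j34.88 V
Step 2 — Sum components: V_total = 96.53 - j18.18 V.
Step 3 — Convert to polar: |V_total| = 98.22 V, ∠V_total = -10.7°.

V_total = 98.22∠-10.7° V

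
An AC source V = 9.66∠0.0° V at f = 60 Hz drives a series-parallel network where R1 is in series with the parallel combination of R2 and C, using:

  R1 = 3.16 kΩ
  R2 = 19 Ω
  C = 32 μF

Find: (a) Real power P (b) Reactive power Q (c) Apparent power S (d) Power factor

Step 1 — Angular frequency: ω = 2π·f = 2π·60 = 377 rad/s.
Step 2 — Component impedances:
  R1: Z = R = 3160 Ω
  R2: Z = R = 19 Ω
  C: Z = 1/(jωC) = -j/(ω·C) = 0 - j82.89 Ω
Step 3 — Parallel branch: R2 || C = 1/(1/R2 + 1/C) = 18.05 - j4.138 Ω.
Step 4 — Series with R1: Z_total = R1 + (R2 || C) = 3178 - j4.138 Ω = 3178∠-0.1° Ω.
Step 5 — Source phasor: V = 9.66∠0.0° V = 9.66 V.
Step 6 — Current: I = V / Z = 0.00304 + j3.957e-06 A = 0.00304∠0.1° A.
Step 7 — Complex power: S = V·I* = 0.02936 - j3.823e-05 VA.
Step 8 — Real power: P = Re(S) = 0.02936 W.
Step 9 — Reactive power: Q = Im(S) = -3.823e-05 VAR.
Step 10 — Apparent power: |S| = 0.02936 VA.
Step 11 — Power factor: PF = P/|S| = 1 (leading).

(a) P = 0.02936 W  (b) Q = -3.823e-05 VAR  (c) S = 0.02936 VA  (d) PF = 1 (leading)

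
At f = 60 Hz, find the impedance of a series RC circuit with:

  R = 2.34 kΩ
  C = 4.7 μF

Step 1 — Angular frequency: ω = 2π·f = 2π·60 = 377 rad/s.
Step 2 — Component impedances:
  R: Z = R = 2340 Ω
  C: Z = 1/(jωC) = -j/(ω·C) = 0 - j564.4 Ω
Step 3 — Series combination: Z_total = R + C = 2340 - j564.4 Ω = 2407∠-13.6° Ω.

Z = 2340 - j564.4 Ω = 2407∠-13.6° Ω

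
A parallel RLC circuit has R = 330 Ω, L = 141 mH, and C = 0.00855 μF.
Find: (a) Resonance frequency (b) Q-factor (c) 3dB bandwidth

Step 1 — Resonance: ω₀ = 1/√(LC) = 1/√(0.141·8.55e-09) = 2.88e+04 rad/s.
Step 2 — f₀ = ω₀/(2π) = 4584 Hz.
Step 3 — Parallel Q: Q = R/(ω₀L) = 330/(2.88e+04·0.141) = 0.08126.
Step 4 — Bandwidth: Δω = ω₀/Q = 3.544e+05 rad/s; BW = Δω/(2π) = 5.641e+04 Hz.

(a) f₀ = 4584 Hz  (b) Q = 0.08126  (c) BW = 5.641e+04 Hz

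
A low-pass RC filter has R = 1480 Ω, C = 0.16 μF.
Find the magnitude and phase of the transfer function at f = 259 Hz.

Step 1 — Angular frequency: ω = 2π·259 = 1627 rad/s.
Step 2 — Transfer function: H(jω) = 1/(1 + jωRC).
Step 3 — Denominator: 1 + jωRC = 1 + j·1627·1480·1.6e-07 = 1 + j0.3854.
Step 4 — H = 0.8707 - j0.3355.
Step 5 — Magnitude: |H| = 0.9331 (-0.6 dB); phase: φ = -21.1°.

|H| = 0.9331 (-0.6 dB), φ = -21.1°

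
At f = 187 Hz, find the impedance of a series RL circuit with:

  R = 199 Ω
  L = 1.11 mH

Step 1 — Angular frequency: ω = 2π·f = 2π·187 = 1175 rad/s.
Step 2 — Component impedances:
  R: Z = R = 199 Ω
  L: Z = jωL = j·1175·0.00111 = 0 + j1.304 Ω
Step 3 — Series combination: Z_total = R + L = 199 + j1.304 Ω = 199∠0.4° Ω.

Z = 199 + j1.304 Ω = 199∠0.4° Ω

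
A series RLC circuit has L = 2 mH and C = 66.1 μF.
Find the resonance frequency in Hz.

Step 1 — Resonance condition Im(Z)=0 gives ω₀ = 1/√(LC).
Step 2 — ω₀ = 1/√(0.002·6.61e-05) = 2750 rad/s.
Step 3 — f₀ = ω₀/(2π) = 437.7 Hz.

f₀ = 437.7 Hz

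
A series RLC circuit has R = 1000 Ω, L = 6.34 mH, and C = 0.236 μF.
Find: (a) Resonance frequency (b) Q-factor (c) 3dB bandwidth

Step 1 — Resonance: ω₀ = 1/√(LC) = 1/√(0.00634·2.36e-07) = 2.585e+04 rad/s.
Step 2 — f₀ = ω₀/(2π) = 4115 Hz.
Step 3 — Series Q: Q = ω₀L/R = 2.585e+04·0.00634/1000 = 0.1639.
Step 4 — Bandwidth: Δω = ω₀/Q = 1.577e+05 rad/s; BW = Δω/(2π) = 2.51e+04 Hz.

(a) f₀ = 4115 Hz  (b) Q = 0.1639  (c) BW = 2.51e+04 Hz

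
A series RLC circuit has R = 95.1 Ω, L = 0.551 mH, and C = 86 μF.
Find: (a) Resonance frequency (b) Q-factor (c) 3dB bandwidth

Step 1 — Resonance condition Im(Z)=0 gives ω₀ = 1/√(LC).
Step 2 — ω₀ = 1/√(0.000551·8.6e-05) = 4594 rad/s.
Step 3 — f₀ = ω₀/(2π) = 731.1 Hz.
Step 4 — Series Q: Q = ω₀L/R = 4594·0.000551/95.1 = 0.02662.
Step 5 — 3dB bandwidth: Δω = ω₀/Q = 1.726e+05 rad/s; BW = Δω/(2π) = 2.747e+04 Hz.

(a) f₀ = 731.1 Hz  (b) Q = 0.02662  (c) BW = 2.747e+04 Hz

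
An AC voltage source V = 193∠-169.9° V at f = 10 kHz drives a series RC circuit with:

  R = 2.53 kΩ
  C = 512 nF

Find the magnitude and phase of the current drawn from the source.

Step 1 — Angular frequency: ω = 2π·f = 2π·1e+04 = 6.283e+04 rad/s.
Step 2 — Component impedances:
  R: Z = R = 2530 Ω
  C: Z = 1/(jωC) = -j/(ω·C) = 0 - j31.08 Ω
Step 3 — Series combination: Z_total = R + C = 2530 - j31.08 Ω = 2530∠-0.7° Ω.
Step 4 — Source phasor: V = 193∠-169.9° V = -190 - j33.85 V.
Step 5 — Ohm's law: I = V / Z_total = (-190 - j33.85) / (2530 - j31.08) = -0.07493 - j0.0143 A.
Step 6 — Convert to polar: |I| = 0.07628 A, ∠I = -169.2°.

I = 0.07628∠-169.2° A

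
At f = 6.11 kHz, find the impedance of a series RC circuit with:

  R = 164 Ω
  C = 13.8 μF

Step 1 — Angular frequency: ω = 2π·f = 2π·6110 = 3.839e+04 rad/s.
Step 2 — Component impedances:
  R: Z = R = 164 Ω
  C: Z = 1/(jωC) = -j/(ω·C) = 0 - j1.888 Ω
Step 3 — Series combination: Z_total = R + C = 164 - j1.888 Ω = 164∠-0.7° Ω.

Z = 164 - j1.888 Ω = 164∠-0.7° Ω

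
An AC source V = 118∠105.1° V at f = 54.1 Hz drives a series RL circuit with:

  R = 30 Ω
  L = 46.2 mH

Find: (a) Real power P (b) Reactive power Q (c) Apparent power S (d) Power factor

Step 1 — Angular frequency: ω = 2π·f = 2π·54.1 = 339.9 rad/s.
Step 2 — Component impedances:
  R: Z = R = 30 Ω
  L: Z = jωL = j·339.9·0.0462 = 0 + j15.7 Ω
Step 3 — Series combination: Z_total = R + L = 30 + j15.7 Ω = 33.86∠27.6° Ω.
Step 4 — Source phasor: V = 118∠105.1° V = -30.74 + j113.9 V.
Step 5 — Current: I = V / Z = 0.7561 + j3.402 A = 3.485∠77.5° A.
Step 6 — Complex power: S = V·I* = 364.3 + j190.7 VA.
Step 7 — Real power: P = Re(S) = 364.3 W.
Step 8 — Reactive power: Q = Im(S) = 190.7 VAR.
Step 9 — Apparent power: |S| = 411.2 VA.
Step 10 — Power factor: PF = P/|S| = 0.886 (lagging).

(a) P = 364.3 W  (b) Q = 190.7 VAR  (c) S = 411.2 VA  (d) PF = 0.886 (lagging)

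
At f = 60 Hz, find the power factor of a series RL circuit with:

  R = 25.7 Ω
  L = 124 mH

Step 1 — Angular frequency: ω = 2π·f = 2π·60 = 377 rad/s.
Step 2 — Component impedances:
  R: Z = R = 25.7 Ω
  L: Z = jωL = j·377·0.124 = 0 + j46.75 Ω
Step 3 — Series combination: Z_total = R + L = 25.7 + j46.75 Ω = 53.35∠61.2° Ω.
Step 4 — Power factor: PF = cos(φ) = Re(Z)/|Z| = 25.7/53.346 = 0.4818.
Step 5 — Type: Im(Z) = 46.75 ⇒ lagging (phase φ = 61.2°).

PF = 0.4818 (lagging, φ = 61.2°)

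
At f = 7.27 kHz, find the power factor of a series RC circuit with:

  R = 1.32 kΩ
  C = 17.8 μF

Step 1 — Angular frequency: ω = 2π·f = 2π·7270 = 4.568e+04 rad/s.
Step 2 — Component impedances:
  R: Z = R = 1320 Ω
  C: Z = 1/(jωC) = -j/(ω·C) = 0 - j1.23 Ω
Step 3 — Series combination: Z_total = R + C = 1320 - j1.23 Ω = 1320∠-0.1° Ω.
Step 4 — Power factor: PF = cos(φ) = Re(Z)/|Z| = 1320/1320 = 1.
Step 5 — Type: Im(Z) = -1.23 ⇒ leading (phase φ = -0.1°).

PF = 1 (leading, φ = -0.1°)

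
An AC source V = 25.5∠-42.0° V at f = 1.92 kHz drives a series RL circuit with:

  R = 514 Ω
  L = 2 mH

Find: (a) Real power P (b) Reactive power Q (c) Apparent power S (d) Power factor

Step 1 — Angular frequency: ω = 2π·f = 2π·1920 = 1.206e+04 rad/s.
Step 2 — Component impedances:
  R: Z = R = 514 Ω
  L: Z = jωL = j·1.206e+04·0.002 = 0 + j24.13 Ω
Step 3 — Series combination: Z_total = R + L = 514 + j24.13 Ω = 514.6∠2.7° Ω.
Step 4 — Source phasor: V = 25.5∠-42.0° V = 18.95 - j17.06 V.
Step 5 — Current: I = V / Z = 0.03523 - j0.03485 A = 0.04956∠-44.7° A.
Step 6 — Complex power: S = V·I* = 1.262 + j0.05925 VA.
Step 7 — Real power: P = Re(S) = 1.262 W.
Step 8 — Reactive power: Q = Im(S) = 0.05925 VAR.
Step 9 — Apparent power: |S| = 1.264 VA.
Step 10 — Power factor: PF = P/|S| = 0.9989 (lagging).

(a) P = 1.262 W  (b) Q = 0.05925 VAR  (c) S = 1.264 VA  (d) PF = 0.9989 (lagging)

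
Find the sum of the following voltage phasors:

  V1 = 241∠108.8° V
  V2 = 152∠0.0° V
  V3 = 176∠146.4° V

Step 1 — Convert each phasor to rectangular form:
  V1 = 241·(cos(108.8°) + j·sin(108.8°)) = -77.67 + j228.1 V
  V2 = 152·(cos(0.0°) + j·sin(0.0°)) = 152 V
  V3 = 176·(cos(146.4°) + j·sin(146.4°)) = -146.6 + j97.4 V
Step 2 — Sum components: V_total = -72.26 + j325.5 V.
Step 3 — Convert to polar: |V_total| = 333.5 V, ∠V_total = 102.5°.

V_total = 333.5∠102.5° V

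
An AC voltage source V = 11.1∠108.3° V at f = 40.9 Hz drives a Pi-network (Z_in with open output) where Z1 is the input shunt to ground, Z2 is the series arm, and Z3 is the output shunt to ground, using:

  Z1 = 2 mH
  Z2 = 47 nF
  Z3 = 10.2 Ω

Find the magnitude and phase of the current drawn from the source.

Step 1 — Angular frequency: ω = 2π·f = 2π·40.9 = 257 rad/s.
Step 2 — Component impedances:
  Z1: Z = jωL = j·257·0.002 = 0 + j0.514 Ω
  Z2: Z = 1/(jωC) = -j/(ω·C) = 0 - j8.279e+04 Ω
  Z3: Z = R = 10.2 Ω
Step 3 — With open output, the series arm Z2 and the output shunt Z3 appear in series to ground: Z2 + Z3 = 10.2 - j8.279e+04 Ω.
Step 4 — Parallel with input shunt Z1: Z_in = Z1 || (Z2 + Z3) = 0 + j0.514 Ω = 0.514∠90.0° Ω.
Step 5 — Source phasor: V = 11.1∠108.3° V = -3.485 + j10.54 V.
Step 6 — Ohm's law: I = V / Z_total = (-3.485 + j10.54) / (0 + j0.514) = 20.5 + j6.781 A.
Step 7 — Convert to polar: |I| = 21.6 A, ∠I = 18.3°.

I = 21.6∠18.3° A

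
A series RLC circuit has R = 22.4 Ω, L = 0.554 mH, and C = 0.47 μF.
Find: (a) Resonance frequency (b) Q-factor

Step 1 — Resonance condition Im(Z)=0 gives ω₀ = 1/√(LC).
Step 2 — ω₀ = 1/√(0.000554·4.7e-07) = 6.197e+04 rad/s.
Step 3 — f₀ = ω₀/(2π) = 9863 Hz.
Step 4 — Series Q: Q = ω₀L/R = 6.197e+04·0.000554/22.4 = 1.533.

(a) f₀ = 9863 Hz  (b) Q = 1.533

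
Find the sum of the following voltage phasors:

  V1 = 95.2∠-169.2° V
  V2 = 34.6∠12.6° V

Step 1 — Convert each phasor to rectangular form:
  V1 = 95.2·(cos(-169.2°) + j·sin(-169.2°)) = -93.51 - j17.84 V
  V2 = 34.6·(cos(12.6°) + j·sin(12.6°)) = 33.77 + j7.548 V
Step 2 — Sum components: V_total = -59.75 - j10.29 V.
Step 3 — Convert to polar: |V_total| = 60.63 V, ∠V_total = -170.2°.

V_total = 60.63∠-170.2° V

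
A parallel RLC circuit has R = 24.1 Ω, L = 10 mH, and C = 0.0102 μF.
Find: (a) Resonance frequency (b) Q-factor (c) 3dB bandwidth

Step 1 — Resonance: ω₀ = 1/√(LC) = 1/√(0.01·1.02e-08) = 9.901e+04 rad/s.
Step 2 — f₀ = ω₀/(2π) = 1.576e+04 Hz.
Step 3 — Parallel Q: Q = R/(ω₀L) = 24.1/(9.901e+04·0.01) = 0.02434.
Step 4 — Bandwidth: Δω = ω₀/Q = 4.068e+06 rad/s; BW = Δω/(2π) = 6.474e+05 Hz.

(a) f₀ = 1.576e+04 Hz  (b) Q = 0.02434  (c) BW = 6.474e+05 Hz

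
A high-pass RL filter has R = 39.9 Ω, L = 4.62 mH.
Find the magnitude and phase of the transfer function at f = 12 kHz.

Step 1 — Angular frequency: ω = 2π·1.2e+04 = 7.54e+04 rad/s.
Step 2 — Transfer function: H(jω) = jωL/(R + jωL).
Step 3 — Numerator jωL = j·348.3; denominator R + jωL = 39.9 + j348.3.
Step 4 — H = 0.987 + j0.1131.
Step 5 — Magnitude: |H| = 0.9935 (-0.1 dB); phase: φ = 6.5°.

|H| = 0.9935 (-0.1 dB), φ = 6.5°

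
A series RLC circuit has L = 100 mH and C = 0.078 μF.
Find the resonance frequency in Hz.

Step 1 — Resonance condition Im(Z)=0 gives ω₀ = 1/√(LC).
Step 2 — ω₀ = 1/√(0.1·7.8e-08) = 1.132e+04 rad/s.
Step 3 — f₀ = ω₀/(2π) = 1802 Hz.

f₀ = 1802 Hz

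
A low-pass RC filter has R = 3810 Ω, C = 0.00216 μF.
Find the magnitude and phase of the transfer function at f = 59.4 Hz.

Step 1 — Angular frequency: ω = 2π·59.4 = 373.2 rad/s.
Step 2 — Transfer function: H(jω) = 1/(1 + jωRC).
Step 3 — Denominator: 1 + jωRC = 1 + j·373.2·3810·2.16e-09 = 1 + j0.003071.
Step 4 — H = 1 - j0.003071.
Step 5 — Magnitude: |H| = 1 (-0.0 dB); phase: φ = -0.2°.

|H| = 1 (-0.0 dB), φ = -0.2°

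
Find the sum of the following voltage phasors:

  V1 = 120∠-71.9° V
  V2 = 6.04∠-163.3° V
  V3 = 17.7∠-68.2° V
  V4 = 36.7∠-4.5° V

Step 1 — Convert each phasor to rectangular form:
  V1 = 120·(cos(-71.9°) + j·sin(-71.9°)) = 37.28 - j114.1 V
  V2 = 6.04·(cos(-163.3°) + j·sin(-163.3°)) = -5.785 - j1.736 V
  V3 = 17.7·(cos(-68.2°) + j·sin(-68.2°)) = 6.573 - j16.43 V
  V4 = 36.7·(cos(-4.5°) + j·sin(-4.5°)) = 36.59 - j2.879 V
Step 2 — Sum components: V_total = 74.66 - j135.1 V.
Step 3 — Convert to polar: |V_total| = 154.4 V, ∠V_total = -61.1°.

V_total = 154.4∠-61.1° V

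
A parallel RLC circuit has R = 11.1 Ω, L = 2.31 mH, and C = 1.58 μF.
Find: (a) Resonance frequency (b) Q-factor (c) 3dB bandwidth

Step 1 — Resonance: ω₀ = 1/√(LC) = 1/√(0.00231·1.58e-06) = 1.655e+04 rad/s.
Step 2 — f₀ = ω₀/(2π) = 2634 Hz.
Step 3 — Parallel Q: Q = R/(ω₀L) = 11.1/(1.655e+04·0.00231) = 0.2903.
Step 4 — Bandwidth: Δω = ω₀/Q = 5.702e+04 rad/s; BW = Δω/(2π) = 9075 Hz.

(a) f₀ = 2634 Hz  (b) Q = 0.2903  (c) BW = 9075 Hz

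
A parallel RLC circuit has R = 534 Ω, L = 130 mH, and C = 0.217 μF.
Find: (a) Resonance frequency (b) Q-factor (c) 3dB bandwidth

Step 1 — Resonance: ω₀ = 1/√(LC) = 1/√(0.13·2.17e-07) = 5954 rad/s.
Step 2 — f₀ = ω₀/(2π) = 947.6 Hz.
Step 3 — Parallel Q: Q = R/(ω₀L) = 534/(5954·0.13) = 0.6899.
Step 4 — Bandwidth: Δω = ω₀/Q = 8630 rad/s; BW = Δω/(2π) = 1373 Hz.

(a) f₀ = 947.6 Hz  (b) Q = 0.6899  (c) BW = 1373 Hz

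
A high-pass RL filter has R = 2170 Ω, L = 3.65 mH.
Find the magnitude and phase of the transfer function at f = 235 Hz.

Step 1 — Angular frequency: ω = 2π·235 = 1477 rad/s.
Step 2 — Transfer function: H(jω) = jωL/(R + jωL).
Step 3 — Numerator jωL = j·5.389; denominator R + jωL = 2170 + j5.389.
Step 4 — H = 6.168e-06 + j0.002484.
Step 5 — Magnitude: |H| = 0.002484 (-52.1 dB); phase: φ = 89.9°.

|H| = 0.002484 (-52.1 dB), φ = 89.9°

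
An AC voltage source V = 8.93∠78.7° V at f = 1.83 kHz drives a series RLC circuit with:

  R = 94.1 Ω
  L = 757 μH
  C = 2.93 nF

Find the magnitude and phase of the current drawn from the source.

Step 1 — Angular frequency: ω = 2π·f = 2π·1830 = 1.15e+04 rad/s.
Step 2 — Component impedances:
  R: Z = R = 94.1 Ω
  L: Z = jωL = j·1.15e+04·0.000757 = 0 + j8.704 Ω
  C: Z = 1/(jωC) = -j/(ω·C) = 0 - j2.968e+04 Ω
Step 3 — Series combination: Z_total = R + L + C = 94.1 - j2.967e+04 Ω = 2.967e+04∠-89.8° Ω.
Step 4 — Source phasor: V = 8.93∠78.7° V = 1.75 + j8.757 V.
Step 5 — Ohm's law: I = V / Z_total = (1.75 + j8.757) / (94.1 - j2.967e+04) = -0.0002949 + j5.99e-05 A.
Step 6 — Convert to polar: |I| = 0.0003009 A, ∠I = 168.5°.

I = 0.0003009∠168.5° A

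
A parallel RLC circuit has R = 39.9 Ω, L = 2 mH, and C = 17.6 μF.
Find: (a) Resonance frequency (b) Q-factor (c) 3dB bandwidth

Step 1 — Resonance: ω₀ = 1/√(LC) = 1/√(0.002·1.76e-05) = 5330 rad/s.
Step 2 — f₀ = ω₀/(2π) = 848.3 Hz.
Step 3 — Parallel Q: Q = R/(ω₀L) = 39.9/(5330·0.002) = 3.743.
Step 4 — Bandwidth: Δω = ω₀/Q = 1424 rad/s; BW = Δω/(2π) = 226.6 Hz.

(a) f₀ = 848.3 Hz  (b) Q = 3.743  (c) BW = 226.6 Hz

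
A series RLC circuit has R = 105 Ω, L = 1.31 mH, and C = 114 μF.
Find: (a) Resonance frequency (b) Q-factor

Step 1 — Resonance condition Im(Z)=0 gives ω₀ = 1/√(LC).
Step 2 — ω₀ = 1/√(0.00131·0.000114) = 2588 rad/s.
Step 3 — f₀ = ω₀/(2π) = 411.8 Hz.
Step 4 — Series Q: Q = ω₀L/R = 2588·0.00131/105 = 0.03228.

(a) f₀ = 411.8 Hz  (b) Q = 0.03228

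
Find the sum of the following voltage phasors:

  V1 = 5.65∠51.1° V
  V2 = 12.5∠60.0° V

Step 1 — Convert each phasor to rectangular form:
  V1 = 5.65·(cos(51.1°) + j·sin(51.1°)) = 3.548 + j4.397 V
  V2 = 12.5·(cos(60.0°) + j·sin(60.0°)) = 6.25 + j10.83 V
Step 2 — Sum components: V_total = 9.798 + j15.22 V.
Step 3 — Convert to polar: |V_total| = 18.1 V, ∠V_total = 57.2°.

V_total = 18.1∠57.2° V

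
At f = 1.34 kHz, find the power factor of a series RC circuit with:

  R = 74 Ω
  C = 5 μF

Step 1 — Angular frequency: ω = 2π·f = 2π·1340 = 8419 rad/s.
Step 2 — Component impedances:
  R: Z = R = 74 Ω
  C: Z = 1/(jωC) = -j/(ω·C) = 0 - j23.75 Ω
Step 3 — Series combination: Z_total = R + C = 74 - j23.75 Ω = 77.72∠-17.8° Ω.
Step 4 — Power factor: PF = cos(φ) = Re(Z)/|Z| = 74/77.72 = 0.9521.
Step 5 — Type: Im(Z) = -23.75 ⇒ leading (phase φ = -17.8°).

PF = 0.9521 (leading, φ = -17.8°)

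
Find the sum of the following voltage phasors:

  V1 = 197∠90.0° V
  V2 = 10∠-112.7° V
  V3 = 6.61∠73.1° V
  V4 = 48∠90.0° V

Step 1 — Convert each phasor to rectangular form:
  V1 = 197·(cos(90.0°) + j·sin(90.0°)) = 0 + j197 V
  V2 = 10·(cos(-112.7°) + j·sin(-112.7°)) = -3.859 - j9.225 V
  V3 = 6.61·(cos(73.1°) + j·sin(73.1°)) = 1.922 + j6.325 V
  V4 = 48·(cos(90.0°) + j·sin(90.0°)) = 0 + j48 V
Step 2 — Sum components: V_total = -1.938 + j242.1 V.
Step 3 — Convert to polar: |V_total| = 242.1 V, ∠V_total = 90.5°.

V_total = 242.1∠90.5° V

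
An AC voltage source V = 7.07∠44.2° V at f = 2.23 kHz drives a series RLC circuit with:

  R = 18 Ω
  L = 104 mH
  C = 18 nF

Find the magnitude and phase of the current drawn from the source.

Step 1 — Angular frequency: ω = 2π·f = 2π·2230 = 1.401e+04 rad/s.
Step 2 — Component impedances:
  R: Z = R = 18 Ω
  L: Z = jωL = j·1.401e+04·0.104 = 0 + j1457 Ω
  C: Z = 1/(jωC) = -j/(ω·C) = 0 - j3965 Ω
Step 3 — Series combination: Z_total = R + L + C = 18 - j2508 Ω = 2508∠-89.6° Ω.
Step 4 — Source phasor: V = 7.07∠44.2° V = 5.069 + j4.929 V.
Step 5 — Ohm's law: I = V / Z_total = (5.069 + j4.929) / (18 - j2508) = -0.001951 + j0.002035 A.
Step 6 — Convert to polar: |I| = 0.002819 A, ∠I = 133.8°.

I = 0.002819∠133.8° A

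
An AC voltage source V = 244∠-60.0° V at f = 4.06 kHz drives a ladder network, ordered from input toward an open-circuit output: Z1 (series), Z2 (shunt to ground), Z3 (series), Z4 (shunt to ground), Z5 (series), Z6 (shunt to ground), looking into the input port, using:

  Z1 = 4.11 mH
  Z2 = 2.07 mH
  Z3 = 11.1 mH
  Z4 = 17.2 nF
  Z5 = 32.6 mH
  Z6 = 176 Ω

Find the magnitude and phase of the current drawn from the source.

Step 1 — Angular frequency: ω = 2π·f = 2π·4060 = 2.551e+04 rad/s.
Step 2 — Component impedances:
  Z1: Z = jωL = j·2.551e+04·0.00411 = 0 + j104.8 Ω
  Z2: Z = jωL = j·2.551e+04·0.00207 = 0 + j52.81 Ω
  Z3: Z = jωL = j·2.551e+04·0.0111 = 0 + j283.2 Ω
  Z4: Z = 1/(jωC) = -j/(ω·C) = 0 - j2279 Ω
  Z5: Z = jωL = j·2.551e+04·0.0326 = 0 + j831.6 Ω
  Z6: Z = R = 176 Ω
Step 3 — Ladder network (open output): work backward from the far end, alternating series and parallel combinations. Z_in = 0.4403 + j156 Ω = 156∠89.8° Ω.
Step 4 — Source phasor: V = 244∠-60.0° V = 122 - j211.3 V.
Step 5 — Ohm's law: I = V / Z_total = (122 - j211.3) / (0.4403 + j156) = -1.352 - j0.7858 A.
Step 6 — Convert to polar: |I| = 1.564 A, ∠I = -149.8°.

I = 1.564∠-149.8° A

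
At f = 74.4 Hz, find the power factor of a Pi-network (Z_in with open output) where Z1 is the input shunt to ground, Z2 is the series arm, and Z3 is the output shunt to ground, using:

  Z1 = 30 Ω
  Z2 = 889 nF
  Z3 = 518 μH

Step 1 — Angular frequency: ω = 2π·f = 2π·74.4 = 467.5 rad/s.
Step 2 — Component impedances:
  Z1: Z = R = 30 Ω
  Z2: Z = 1/(jωC) = -j/(ω·C) = 0 - j2406 Ω
  Z3: Z = jωL = j·467.5·0.000518 = 0 + j0.2421 Ω
Step 3 — With open output, the series arm Z2 and the output shunt Z3 appear in series to ground: Z2 + Z3 = 0 - j2406 Ω.
Step 4 — Parallel with input shunt Z1: Z_in = Z1 || (Z2 + Z3) = 30 - j0.374 Ω = 30∠-0.7° Ω.
Step 5 — Power factor: PF = cos(φ) = Re(Z)/|Z| = 29.995/29.998 = 0.9999.
Step 6 — Type: Im(Z) = -0.374 ⇒ leading (phase φ = -0.7°).

PF = 0.9999 (leading, φ = -0.7°)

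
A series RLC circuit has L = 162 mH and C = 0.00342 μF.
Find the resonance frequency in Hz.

Step 1 — Resonance condition Im(Z)=0 gives ω₀ = 1/√(LC).
Step 2 — ω₀ = 1/√(0.162·3.42e-09) = 4.248e+04 rad/s.
Step 3 — f₀ = ω₀/(2π) = 6762 Hz.

f₀ = 6762 Hz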